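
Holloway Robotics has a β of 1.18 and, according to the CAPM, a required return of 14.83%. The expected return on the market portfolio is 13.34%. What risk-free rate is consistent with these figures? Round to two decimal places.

5.06%

E(R) = R_f + β(E(R_m) − R_f) = R_f(1 − β) + β·E(R_m)
14.83% = R_f × (1 − 1.18) + 1.18 × 13.34%
14.83% = R_f × -0.18 + 15.7412%
R_f = (14.83% − 15.7412%) / -0.18 = 5.06%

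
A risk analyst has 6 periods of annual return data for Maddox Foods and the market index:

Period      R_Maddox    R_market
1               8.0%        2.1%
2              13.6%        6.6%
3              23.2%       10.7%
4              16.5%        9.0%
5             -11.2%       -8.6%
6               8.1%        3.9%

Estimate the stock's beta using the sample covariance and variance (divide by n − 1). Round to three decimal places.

1.679

Mean R_i = (8.0 + 13.6 + 23.2 + 16.5 − 11.2 + 8.1) / 6 = 9.7000%
Mean R_m = (2.1 + 6.6 + 10.7 + 9.0 − 8.6 + 3.9) / 6 = 3.9500%
Σ(R_i − R̄_i)(R_m − R̄_m) = 401.3200  ⇒  Cov = 401.3200 / 5 = 80.2640
Σ(R_m − R̄_m)² = 239.0150  ⇒  Var(R_m) = 239.0150 / 5 = 47.8030
β = Cov / Var(R_m) = 80.2640 / 47.8030 = 1.6791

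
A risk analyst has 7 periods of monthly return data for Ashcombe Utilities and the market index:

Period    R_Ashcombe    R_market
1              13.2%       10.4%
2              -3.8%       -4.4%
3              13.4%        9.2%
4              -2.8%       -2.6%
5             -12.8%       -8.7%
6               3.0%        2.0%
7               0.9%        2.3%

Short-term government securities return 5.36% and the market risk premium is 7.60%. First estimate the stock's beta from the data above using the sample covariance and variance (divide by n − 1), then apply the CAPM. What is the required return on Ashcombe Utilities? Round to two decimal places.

15.46%

Mean R_i = (13.2 − 3.8 + 13.4 − 2.8 − 12.8 + 3.0 + 0.9) / 7 = 1.5857%
Mean R_m = (10.4 − 4.4 + 9.2 − 2.6 − 8.7 + 2.0 + 2.3) / 7 = 1.1714%
Σ(R_i − R̄_i)(R_m − R̄_m) = 390.9871  ⇒  Cov = 390.9871 / 6 = 65.1645
Σ(R_m − R̄_m)² = 294.2943  ⇒  Var(R_m) = 294.2943 / 6 = 49.0491
β = Cov / Var(R_m) = 65.1645 / 49.0491 = 1.3286
E(R) = R_f + β × MRP = 5.36% + 1.3286 × 7.60% = 15.46%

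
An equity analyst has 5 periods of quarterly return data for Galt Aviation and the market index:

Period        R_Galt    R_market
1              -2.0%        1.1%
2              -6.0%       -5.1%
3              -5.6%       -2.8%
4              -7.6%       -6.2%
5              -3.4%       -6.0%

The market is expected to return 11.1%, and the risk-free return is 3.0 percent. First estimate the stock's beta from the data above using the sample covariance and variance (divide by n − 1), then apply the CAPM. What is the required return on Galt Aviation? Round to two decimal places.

6.93%

Mean R_i = (-2.0 − 6.0 − 5.6 − 7.6 − 3.4) / 5 = -4.9200%
Mean R_m = (1.1 − 5.1 − 2.8 − 6.2 − 6.0) / 5 = -3.8000%
Σ(R_i − R̄_i)(R_m − R̄_m) = 18.1200  ⇒  Cov = 18.1200 / 4 = 4.5300
Σ(R_m − R̄_m)² = 37.3000  ⇒  Var(R_m) = 37.3000 / 4 = 9.3250
β = Cov / Var(R_m) = 4.5300 / 9.3250 = 0.4858
MRP = 11.1% − 3.0% = 8.10%
E(R) = R_f + β × MRP = 3.0% + 0.4858 × 8.1% = 6.93%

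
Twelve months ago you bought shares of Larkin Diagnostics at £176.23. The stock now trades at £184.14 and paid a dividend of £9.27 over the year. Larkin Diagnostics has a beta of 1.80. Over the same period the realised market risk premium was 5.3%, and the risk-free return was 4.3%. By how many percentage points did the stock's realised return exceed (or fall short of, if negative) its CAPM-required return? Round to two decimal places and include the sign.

-4.09%

Realised HPR = (P1 + D1 − P0) / P0 = (184.14 + 9.27 − 176.23) / 176.23 = 17.18 / 176.23 = 9.7486%
CAPM required = R_f + β·MRP = 4.3% + 1.80 × 5.3% = 13.8400%
α = realised − required = 9.7486% − 13.8400% = -4.09%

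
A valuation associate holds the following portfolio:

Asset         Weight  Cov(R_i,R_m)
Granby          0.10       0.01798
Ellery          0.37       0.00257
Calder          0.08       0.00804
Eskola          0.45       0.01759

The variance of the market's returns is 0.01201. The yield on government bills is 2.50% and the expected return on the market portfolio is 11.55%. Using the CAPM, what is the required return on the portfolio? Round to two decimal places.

β_Granby = 0.01798 / 0.01201 = 1.4971
β_Ellery = 0.00257 / 0.01201 = 0.2140
β_Calder = 0.00804 / 0.01201 = 0.6694
β_Eskola = 0.01759 / 0.01201 = 1.4646
β_P = Σ w_i β_i = 0.10×1.4971 + 0.37×0.2140 + 0.08×0.6694 + 0.45×1.4646 = 0.9415
MRP = 11.55% − 2.50% = 9.05%
E(R_P) = R_f + β_P × MRP = 2.50% + 0.9415 × 9.05% = 11.02%

11.02%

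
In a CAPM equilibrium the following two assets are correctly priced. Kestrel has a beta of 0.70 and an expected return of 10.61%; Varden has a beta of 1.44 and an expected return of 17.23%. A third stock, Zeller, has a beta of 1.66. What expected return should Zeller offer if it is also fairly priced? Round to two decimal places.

MRP (SML slope) = (17.23% − 10.61%) / (1.44 − 0.70) = 6.62% / 0.74 = 8.9459%
R_f (intercept) = 10.61% − 0.70 × 8.9459% = 4.3479%
E(R_Zeller) = R_f + β × MRP = 4.3479% + 1.66 × 8.9459% = 19.20%

19.20%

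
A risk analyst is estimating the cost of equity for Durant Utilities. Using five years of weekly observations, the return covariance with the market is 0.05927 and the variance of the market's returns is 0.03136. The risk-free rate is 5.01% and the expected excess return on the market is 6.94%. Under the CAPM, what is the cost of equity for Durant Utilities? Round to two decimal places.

18.13%

β = Cov(R_i, R_m) / Var(R_m) = 0.05927 / 0.03136 = 1.8900
E(R) = R_f + β × MRP = 5.01% + 1.8900 × 6.94% = 18.13%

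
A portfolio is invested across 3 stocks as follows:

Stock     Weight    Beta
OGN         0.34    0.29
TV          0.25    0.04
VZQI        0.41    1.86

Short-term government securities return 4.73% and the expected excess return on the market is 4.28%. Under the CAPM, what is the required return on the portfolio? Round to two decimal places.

β_P = Σ w_i β_i = 0.34×0.29 + 0.25×0.04 + 0.41×1.86 = 0.8712
E(R_P) = R_f + β_P × MRP = 4.73% + 0.8712 × 4.28% = 8.46%

8.46%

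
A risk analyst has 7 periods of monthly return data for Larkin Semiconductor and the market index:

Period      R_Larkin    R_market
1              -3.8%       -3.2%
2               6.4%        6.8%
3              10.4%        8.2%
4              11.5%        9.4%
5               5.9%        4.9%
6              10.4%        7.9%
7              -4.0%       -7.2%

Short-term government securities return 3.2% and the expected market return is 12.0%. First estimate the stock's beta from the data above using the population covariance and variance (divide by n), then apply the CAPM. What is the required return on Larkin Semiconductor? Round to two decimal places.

12.01%

Mean R_i = (-3.8 + 6.4 + 10.4 + 11.5 + 5.9 + 10.4 − 4.0) / 7 = 5.2571%
Mean R_m = (-3.2 + 6.8 + 8.2 + 9.4 + 4.9 + 7.9 − 7.2) / 7 = 3.8286%
Σ(R_i − R̄_i)(R_m − R̄_m) = 248.0386  ⇒  Cov = 248.0386 / 7 = 35.4341
Σ(R_m − R̄_m)² = 247.7343  ⇒  Var(R_m) = 247.7343 / 7 = 35.3906
β = Cov / Var(R_m) = 35.4341 / 35.3906 = 1.0012
MRP = 12.0% − 3.2% = 8.80%
E(R) = R_f + β × MRP = 3.2% + 1.0012 × 8.8% = 12.01%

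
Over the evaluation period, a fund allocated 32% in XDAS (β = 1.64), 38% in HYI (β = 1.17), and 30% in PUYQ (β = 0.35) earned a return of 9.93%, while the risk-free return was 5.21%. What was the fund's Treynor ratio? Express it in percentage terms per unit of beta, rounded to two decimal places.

4.39%

β_P = 0.32×1.64 + 0.38×1.17 + 0.30×0.35 = 1.0744
Treynor = (R_P − R_f) / β_P = (9.93% − 5.21%) / 1.0744 = 4.72% / 1.0744 = 4.39%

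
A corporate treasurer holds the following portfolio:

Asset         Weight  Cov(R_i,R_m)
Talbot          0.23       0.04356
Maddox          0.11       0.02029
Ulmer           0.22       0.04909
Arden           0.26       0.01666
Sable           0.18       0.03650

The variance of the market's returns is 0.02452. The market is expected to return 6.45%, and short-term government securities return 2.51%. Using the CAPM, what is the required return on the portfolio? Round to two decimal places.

7.97%

β_Talbot = 0.04356 / 0.02452 = 1.7765
β_Maddox = 0.02029 / 0.02452 = 0.8275
β_Ulmer = 0.04909 / 0.02452 = 2.0020
β_Arden = 0.01666 / 0.02452 = 0.6794
β_Sable = 0.03650 / 0.02452 = 1.4886
β_P = Σ w_i β_i = 0.23×1.7765 + 0.11×0.8275 + 0.22×2.0020 + 0.26×0.6794 + 0.18×1.4886 = 1.3847
MRP = 6.45% − 2.51% = 3.94%
E(R_P) = R_f + β_P × MRP = 2.51% + 1.3847 × 3.94% = 7.97%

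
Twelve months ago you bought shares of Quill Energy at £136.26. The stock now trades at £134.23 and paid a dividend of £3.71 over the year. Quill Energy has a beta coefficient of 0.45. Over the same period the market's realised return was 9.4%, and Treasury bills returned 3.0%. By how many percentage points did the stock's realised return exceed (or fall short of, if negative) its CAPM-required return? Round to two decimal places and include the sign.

-4.65%

Realised HPR = (P1 + D1 − P0) / P0 = (134.23 + 3.71 − 136.26) / 136.26 = 1.68 / 136.26 = 1.2329%
MRP = 9.4% − 3.0% = 6.40%
CAPM required = R_f + β·MRP = 3.0% + 0.45 × 6.4% = 5.8800%
α = realised − required = 1.2329% − 5.8800% = -4.65%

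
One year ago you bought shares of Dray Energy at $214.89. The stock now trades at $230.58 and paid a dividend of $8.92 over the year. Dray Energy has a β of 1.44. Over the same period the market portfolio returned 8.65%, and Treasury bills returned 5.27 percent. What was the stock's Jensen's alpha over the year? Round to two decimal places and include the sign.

Realised HPR = (P1 + D1 − P0) / P0 = (230.58 + 8.92 − 214.89) / 214.89 = 24.61 / 214.89 = 11.4524%
MRP = 8.65% − 5.27% = 3.38%
CAPM required = R_f + β·MRP = 5.27% + 1.44 × 3.38% = 10.1372%
α = realised − required = 11.4524% − 10.1372% = +1.32%

+1.32%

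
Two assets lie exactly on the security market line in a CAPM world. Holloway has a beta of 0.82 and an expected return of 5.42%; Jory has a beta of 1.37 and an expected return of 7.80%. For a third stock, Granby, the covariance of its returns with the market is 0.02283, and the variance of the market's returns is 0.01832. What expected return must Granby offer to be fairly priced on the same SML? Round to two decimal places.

7.26%

MRP = (7.80% − 5.42%) / (1.37 − 0.82) = 4.3273%
R_f = 5.42% − 0.82 × 4.3273% = 1.8716%
β_Granby = Cov / Var(R_m) = 0.02283 / 0.01832 = 1.2462
E(R_Granby) = R_f + β × MRP = 1.8716% + 1.2462 × 4.3273% = 7.26%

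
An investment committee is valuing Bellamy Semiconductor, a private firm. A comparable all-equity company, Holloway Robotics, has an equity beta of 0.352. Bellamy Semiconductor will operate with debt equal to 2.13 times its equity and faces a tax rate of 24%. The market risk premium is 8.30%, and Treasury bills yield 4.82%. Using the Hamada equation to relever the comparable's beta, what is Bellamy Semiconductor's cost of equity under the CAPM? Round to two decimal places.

β_L = β_U × [1 + (1 − t)(D/E)] = 0.352 × [1 + (1 − 0.24) × 2.13]
    = 0.352 × [1 + 0.76 × 2.13] = 0.352 × 2.6188 = 0.9218
E(R) = R_f + β_L × MRP = 4.82% + 0.9218 × 8.30% = 12.47%

12.47%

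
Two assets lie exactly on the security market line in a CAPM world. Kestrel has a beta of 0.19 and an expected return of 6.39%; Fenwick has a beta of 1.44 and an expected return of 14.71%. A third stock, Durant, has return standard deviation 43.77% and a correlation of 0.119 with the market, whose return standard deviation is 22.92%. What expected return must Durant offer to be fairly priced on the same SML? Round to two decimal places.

6.64%

MRP = (14.71% − 6.39%) / (1.44 − 0.19) = 6.6560%
R_f = 6.39% − 0.19 × 6.6560% = 5.1254%
β_Durant = ρ·σ_i/σ_m = 0.119 × 43.77 / 22.92 = 0.2273
E(R_Durant) = R_f + β × MRP = 5.1254% + 0.2273 × 6.6560% = 6.64%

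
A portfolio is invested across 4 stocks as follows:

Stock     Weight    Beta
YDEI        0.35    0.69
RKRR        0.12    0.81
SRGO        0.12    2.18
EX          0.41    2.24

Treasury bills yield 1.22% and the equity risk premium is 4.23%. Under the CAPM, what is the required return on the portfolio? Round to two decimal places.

7.64%

β_P = Σ w_i β_i = 0.35×0.69 + 0.12×0.81 + 0.12×2.18 + 0.41×2.24 = 1.5187
E(R_P) = R_f + β_P × MRP = 1.22% + 1.5187 × 4.23% = 7.64%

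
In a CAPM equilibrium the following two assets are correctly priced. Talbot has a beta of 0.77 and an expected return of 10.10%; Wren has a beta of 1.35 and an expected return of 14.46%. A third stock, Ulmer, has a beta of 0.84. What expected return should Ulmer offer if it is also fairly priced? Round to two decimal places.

MRP (SML slope) = (14.46% − 10.10%) / (1.35 − 0.77) = 4.36% / 0.58 = 7.5172%
R_f (intercept) = 10.10% − 0.77 × 7.5172% = 4.3118%
E(R_Ulmer) = R_f + β × MRP = 4.3118% + 0.84 × 7.5172% = 10.63%

10.63%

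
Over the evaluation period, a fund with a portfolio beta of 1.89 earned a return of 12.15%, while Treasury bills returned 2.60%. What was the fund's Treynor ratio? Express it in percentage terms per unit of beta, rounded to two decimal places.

Treynor = (R_P − R_f) / β_P = (12.15% − 2.60%) / 1.8900 = 9.55% / 1.8900 = 5.05%

5.05%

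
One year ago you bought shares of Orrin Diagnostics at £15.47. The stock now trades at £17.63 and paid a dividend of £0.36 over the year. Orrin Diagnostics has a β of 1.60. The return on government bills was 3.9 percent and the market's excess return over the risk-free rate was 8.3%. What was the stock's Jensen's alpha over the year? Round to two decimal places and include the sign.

-0.89%

Realised HPR = (P1 + D1 − P0) / P0 = (17.63 + 0.36 − 15.47) / 15.47 = 2.52 / 15.47 = 16.2896%
CAPM required = R_f + β·MRP = 3.9% + 1.60 × 8.3% = 17.1800%
α = realised − required = 16.2896% − 17.1800% = -0.89%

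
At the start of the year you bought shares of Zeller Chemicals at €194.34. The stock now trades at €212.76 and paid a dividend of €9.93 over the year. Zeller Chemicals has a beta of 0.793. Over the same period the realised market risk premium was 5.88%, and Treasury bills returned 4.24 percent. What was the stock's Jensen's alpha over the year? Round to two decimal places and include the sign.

Realised HPR = (P1 + D1 − P0) / P0 = (212.76 + 9.93 − 194.34) / 194.34 = 28.35 / 194.34 = 14.5878%
CAPM required = R_f + β·MRP = 4.24% + 0.793 × 5.88% = 8.90284%
α = realised − required = 14.5878% − 8.90284% = +5.68%

+5.68%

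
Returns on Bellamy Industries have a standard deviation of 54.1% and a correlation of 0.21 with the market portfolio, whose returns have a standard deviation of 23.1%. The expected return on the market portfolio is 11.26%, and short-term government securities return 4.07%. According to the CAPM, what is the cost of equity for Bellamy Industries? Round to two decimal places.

7.61%

β = ρ × σ_i / σ_m = 0.21 × 54.1% / 23.1% = 0.4918
MRP = 11.26% − 4.07% = 7.19%
E(R) = 4.07% + 0.4918 × 7.19% = 7.61%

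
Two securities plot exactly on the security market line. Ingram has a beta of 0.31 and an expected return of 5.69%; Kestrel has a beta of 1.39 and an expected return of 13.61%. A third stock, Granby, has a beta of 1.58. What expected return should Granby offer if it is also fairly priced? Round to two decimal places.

15.00%

MRP (SML slope) = (13.61% − 5.69%) / (1.39 − 0.31) = 7.92% / 1.08 = 7.3333%
R_f (intercept) = 5.69% − 0.31 × 7.3333% = 3.4167%
E(R_Granby) = R_f + β × MRP = 3.4167% + 1.58 × 7.3333% = 15.00%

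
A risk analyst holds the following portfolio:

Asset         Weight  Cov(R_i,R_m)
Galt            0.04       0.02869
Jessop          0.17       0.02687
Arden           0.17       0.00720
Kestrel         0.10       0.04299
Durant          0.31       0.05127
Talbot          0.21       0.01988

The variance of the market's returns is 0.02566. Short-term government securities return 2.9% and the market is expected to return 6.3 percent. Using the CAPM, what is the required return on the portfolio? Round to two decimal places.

β_Galt = 0.02869 / 0.02566 = 1.1181
β_Jessop = 0.02687 / 0.02566 = 1.0472
β_Arden = 0.00720 / 0.02566 = 0.2806
β_Kestrel = 0.04299 / 0.02566 = 1.6754
β_Durant = 0.05127 / 0.02566 = 1.9981
β_Talbot = 0.01988 / 0.02566 = 0.7747
β_P = Σ w_i β_i = 0.04×1.1181 + 0.17×1.0472 + 0.17×0.2806 + 0.10×1.6754 + 0.31×1.9981 + 0.21×0.7747 = 1.2201
MRP = 6.3% − 2.9% = 3.40%
E(R_P) = R_f + β_P × MRP = 2.9% + 1.2201 × 3.4% = 7.05%

7.05%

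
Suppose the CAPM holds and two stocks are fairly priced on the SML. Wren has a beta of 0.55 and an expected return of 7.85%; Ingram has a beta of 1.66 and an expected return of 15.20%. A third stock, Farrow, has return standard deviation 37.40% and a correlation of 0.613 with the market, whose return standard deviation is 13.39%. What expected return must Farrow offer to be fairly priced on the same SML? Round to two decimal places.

MRP = (15.20% − 7.85%) / (1.66 − 0.55) = 6.6216%
R_f = 7.85% − 0.55 × 6.6216% = 4.2081%
β_Farrow = ρ·σ_i/σ_m = 0.613 × 37.40 / 13.39 = 1.7122
E(R_Farrow) = R_f + β × MRP = 4.2081% + 1.7122 × 6.6216% = 15.55%

15.55%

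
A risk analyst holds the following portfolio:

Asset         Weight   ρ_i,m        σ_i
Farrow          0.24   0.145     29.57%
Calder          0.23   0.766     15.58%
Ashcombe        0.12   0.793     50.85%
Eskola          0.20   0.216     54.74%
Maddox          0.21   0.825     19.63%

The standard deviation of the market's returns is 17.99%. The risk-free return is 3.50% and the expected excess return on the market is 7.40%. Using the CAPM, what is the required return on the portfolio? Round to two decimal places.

β_Farrow = 0.145 × 29.57% / 17.99% = 0.2383
β_Calder = 0.766 × 15.58% / 17.99% = 0.6634
β_Ashcombe = 0.793 × 50.85% / 17.99% = 2.2415
β_Eskola = 0.216 × 54.74% / 17.99% = 0.6572
β_Maddox = 0.825 × 19.63% / 17.99% = 0.9002
β_P = Σ w_i β_i = 0.24×0.2383 + 0.23×0.6634 + 0.12×2.2415 + 0.20×0.6572 + 0.21×0.9002 = 0.7992
E(R_P) = R_f + β_P × MRP = 3.50% + 0.7992 × 7.40% = 9.41%

9.41%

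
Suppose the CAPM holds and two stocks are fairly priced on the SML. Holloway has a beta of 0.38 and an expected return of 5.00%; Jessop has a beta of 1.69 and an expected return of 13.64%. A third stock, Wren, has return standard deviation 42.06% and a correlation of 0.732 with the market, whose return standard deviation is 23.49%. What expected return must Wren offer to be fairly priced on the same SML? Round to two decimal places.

11.14%

MRP = (13.64% − 5.00%) / (1.69 − 0.38) = 6.5954%
R_f = 5.00% − 0.38 × 6.5954% = 2.4937%
β_Wren = ρ·σ_i/σ_m = 0.732 × 42.06 / 23.49 = 1.3107
E(R_Wren) = R_f + β × MRP = 2.4937% + 1.3107 × 6.5954% = 11.14%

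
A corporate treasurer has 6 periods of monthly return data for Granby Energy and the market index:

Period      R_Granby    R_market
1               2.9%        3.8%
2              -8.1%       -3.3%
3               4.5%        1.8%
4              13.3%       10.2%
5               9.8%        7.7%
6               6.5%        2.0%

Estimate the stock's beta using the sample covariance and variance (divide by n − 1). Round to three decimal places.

1.433

Mean R_i = (2.9 − 8.1 + 4.5 + 13.3 + 9.8 + 6.5) / 6 = 4.8167%
Mean R_m = (3.8 − 3.3 + 1.8 + 10.2 + 7.7 + 2.0) / 6 = 3.7000%
Σ(R_i − R̄_i)(R_m − R̄_m) = 163.0400  ⇒  Cov = 163.0400 / 5 = 32.6080
Σ(R_m − R̄_m)² = 113.7600  ⇒  Var(R_m) = 113.7600 / 5 = 22.7520
β = Cov / Var(R_m) = 32.6080 / 22.7520 = 1.4332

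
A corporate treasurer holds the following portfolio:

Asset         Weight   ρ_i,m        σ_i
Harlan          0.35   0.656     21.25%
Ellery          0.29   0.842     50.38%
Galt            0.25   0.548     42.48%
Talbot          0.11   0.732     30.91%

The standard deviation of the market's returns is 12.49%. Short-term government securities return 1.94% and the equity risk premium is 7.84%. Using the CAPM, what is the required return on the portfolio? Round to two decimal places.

17.94%

β_Harlan = 0.656 × 21.25% / 12.49% = 1.1161
β_Ellery = 0.842 × 50.38% / 12.49% = 3.3963
β_Galt = 0.548 × 42.48% / 12.49% = 1.8638
β_Talbot = 0.732 × 30.91% / 12.49% = 1.8115
β_P = Σ w_i β_i = 0.35×1.1161 + 0.29×3.3963 + 0.25×1.8638 + 0.11×1.8115 = 2.0408
E(R_P) = R_f + β_P × MRP = 1.94% + 2.0408 × 7.84% = 17.94%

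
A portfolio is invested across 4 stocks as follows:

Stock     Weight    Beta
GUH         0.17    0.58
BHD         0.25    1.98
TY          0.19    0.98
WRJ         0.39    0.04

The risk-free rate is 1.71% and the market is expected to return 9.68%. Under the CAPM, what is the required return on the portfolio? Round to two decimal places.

β_P = Σ w_i β_i = 0.17×0.58 + 0.25×1.98 + 0.19×0.98 + 0.39×0.04 = 0.7954
MRP = 9.68% − 1.71% = 7.97%
E(R_P) = R_f + β_P × MRP = 1.71% + 0.7954 × 7.97% = 8.05%

8.05%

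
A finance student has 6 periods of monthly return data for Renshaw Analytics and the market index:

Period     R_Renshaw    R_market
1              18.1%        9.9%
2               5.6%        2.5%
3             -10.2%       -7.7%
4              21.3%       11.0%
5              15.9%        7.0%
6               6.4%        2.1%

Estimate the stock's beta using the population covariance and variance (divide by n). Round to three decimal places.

1.677

Mean R_i = (18.1 + 5.6 − 10.2 + 21.3 + 15.9 + 6.4) / 6 = 9.5167%
Mean R_m = (9.9 + 2.5 − 7.7 + 11.0 + 7.0 + 2.1) / 6 = 4.1333%
Σ(R_i − R̄_i)(R_m − R̄_m) = 394.7567  ⇒  Cov = 394.7567 / 6 = 65.7928
Σ(R_m − R̄_m)² = 235.4533  ⇒  Var(R_m) = 235.4533 / 6 = 39.2422
β = Cov / Var(R_m) = 65.7928 / 39.2422 = 1.6766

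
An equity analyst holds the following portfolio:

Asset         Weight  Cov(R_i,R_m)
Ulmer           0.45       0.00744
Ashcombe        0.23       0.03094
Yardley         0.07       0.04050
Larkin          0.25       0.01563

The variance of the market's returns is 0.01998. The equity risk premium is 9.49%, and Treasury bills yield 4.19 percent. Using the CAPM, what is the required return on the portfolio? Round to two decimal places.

12.36%

β_Ulmer = 0.00744 / 0.01998 = 0.3724
β_Ashcombe = 0.03094 / 0.01998 = 1.5485
β_Yardley = 0.04050 / 0.01998 = 2.0270
β_Larkin = 0.01563 / 0.01998 = 0.7823
β_P = Σ w_i β_i = 0.45×0.3724 + 0.23×1.5485 + 0.07×2.0270 + 0.25×0.7823 = 0.8612
E(R_P) = R_f + β_P × MRP = 4.19% + 0.8612 × 9.49% = 12.36%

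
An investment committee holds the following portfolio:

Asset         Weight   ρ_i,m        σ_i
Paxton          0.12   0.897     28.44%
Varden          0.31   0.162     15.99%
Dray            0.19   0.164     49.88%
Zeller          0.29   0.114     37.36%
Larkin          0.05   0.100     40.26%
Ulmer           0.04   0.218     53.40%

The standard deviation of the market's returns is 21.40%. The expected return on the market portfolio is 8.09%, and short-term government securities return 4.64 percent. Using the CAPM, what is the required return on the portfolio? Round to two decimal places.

β_Paxton = 0.897 × 28.44% / 21.40% = 1.1921
β_Varden = 0.162 × 15.99% / 21.40% = 0.1210
β_Dray = 0.164 × 49.88% / 21.40% = 0.3823
β_Zeller = 0.114 × 37.36% / 21.40% = 0.1990
β_Larkin = 0.100 × 40.26% / 21.40% = 0.1881
β_Ulmer = 0.218 × 53.40% / 21.40% = 0.5440
β_P = Σ w_i β_i = 0.12×1.1921 + 0.31×0.1210 + 0.19×0.3823 + 0.29×0.1990 + 0.05×0.1881 + 0.04×0.5440 = 0.3421
MRP = 8.09% − 4.64% = 3.45%
E(R_P) = R_f + β_P × MRP = 4.64% + 0.3421 × 3.45% = 5.82%

5.82%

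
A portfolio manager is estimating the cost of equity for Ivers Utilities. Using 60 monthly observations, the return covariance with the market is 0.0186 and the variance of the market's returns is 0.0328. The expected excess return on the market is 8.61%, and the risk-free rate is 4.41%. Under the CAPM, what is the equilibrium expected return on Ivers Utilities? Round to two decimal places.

β = Cov(R_i, R_m) / Var(R_m) = 0.0186 / 0.0328 = 0.5671
E(R) = R_f + β × MRP = 4.41% + 0.5671 × 8.61% = 9.29%

9.29%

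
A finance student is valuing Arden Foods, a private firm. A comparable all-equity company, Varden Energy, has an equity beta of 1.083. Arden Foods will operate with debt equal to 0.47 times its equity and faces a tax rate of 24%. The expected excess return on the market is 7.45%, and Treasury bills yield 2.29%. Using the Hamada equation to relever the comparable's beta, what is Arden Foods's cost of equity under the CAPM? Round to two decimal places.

13.24%

β_L = β_U × [1 + (1 − t)(D/E)] = 1.083 × [1 + (1 − 0.24) × 0.47]
    = 1.083 × [1 + 0.76 × 0.47] = 1.083 × 1.3572 = 1.4698
E(R) = R_f + β_L × MRP = 2.29% + 1.4698 × 7.45% = 13.24%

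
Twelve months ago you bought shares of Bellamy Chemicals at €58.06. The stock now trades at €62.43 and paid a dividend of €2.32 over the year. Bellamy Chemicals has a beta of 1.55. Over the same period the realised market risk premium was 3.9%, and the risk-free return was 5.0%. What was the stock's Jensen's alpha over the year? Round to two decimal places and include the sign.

+0.48%

Realised HPR = (P1 + D1 − P0) / P0 = (62.43 + 2.32 − 58.06) / 58.06 = 6.69 / 58.06 = 11.5226%
CAPM required = R_f + β·MRP = 5.0% + 1.55 × 3.9% = 11.0450%
α = realised − required = 11.5226% − 11.0450% = +0.48%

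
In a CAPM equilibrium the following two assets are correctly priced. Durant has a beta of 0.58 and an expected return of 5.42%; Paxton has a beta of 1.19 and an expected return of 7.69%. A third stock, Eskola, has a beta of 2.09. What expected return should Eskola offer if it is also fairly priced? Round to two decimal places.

11.04%

MRP (SML slope) = (7.69% − 5.42%) / (1.19 − 0.58) = 2.27% / 0.61 = 3.7213%
R_f (intercept) = 5.42% − 0.58 × 3.7213% = 3.2616%
E(R_Eskola) = R_f + β × MRP = 3.2616% + 2.09 × 3.7213% = 11.04%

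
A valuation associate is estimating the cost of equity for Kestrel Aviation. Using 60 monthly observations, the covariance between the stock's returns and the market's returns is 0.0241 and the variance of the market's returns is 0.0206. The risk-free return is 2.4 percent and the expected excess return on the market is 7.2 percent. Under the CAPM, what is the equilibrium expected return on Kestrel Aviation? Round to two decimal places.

β = Cov(R_i, R_m) / Var(R_m) = 0.0241 / 0.0206 = 1.1699
E(R) = R_f + β × MRP = 2.4% + 1.1699 × 7.2% = 10.82%

10.82%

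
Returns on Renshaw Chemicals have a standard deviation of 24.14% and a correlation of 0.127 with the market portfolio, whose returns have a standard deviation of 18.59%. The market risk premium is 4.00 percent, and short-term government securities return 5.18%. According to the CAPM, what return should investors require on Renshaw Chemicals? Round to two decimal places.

β = ρ × σ_i / σ_m = 0.127 × 24.14% / 18.59% = 0.1649
E(R) = 5.18% + 0.1649 × 4.00% = 5.84%

5.84%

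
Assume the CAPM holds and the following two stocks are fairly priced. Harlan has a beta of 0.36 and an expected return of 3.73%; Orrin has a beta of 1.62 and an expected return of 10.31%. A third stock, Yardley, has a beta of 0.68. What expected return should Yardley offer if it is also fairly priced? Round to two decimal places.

MRP (SML slope) = (10.31% − 3.73%) / (1.62 − 0.36) = 6.58% / 1.26 = 5.2222%
R_f (intercept) = 3.73% − 0.36 × 5.2222% = 1.8500%
E(R_Yardley) = R_f + β × MRP = 1.8500% + 0.68 × 5.2222% = 5.40%

5.40%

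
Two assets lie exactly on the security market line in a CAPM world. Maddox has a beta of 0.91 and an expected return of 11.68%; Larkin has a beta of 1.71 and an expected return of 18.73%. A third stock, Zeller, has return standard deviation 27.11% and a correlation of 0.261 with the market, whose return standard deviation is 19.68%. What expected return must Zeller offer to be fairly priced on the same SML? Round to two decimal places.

MRP = (18.73% − 11.68%) / (1.71 − 0.91) = 8.8125%
R_f = 11.68% − 0.91 × 8.8125% = 3.6606%
β_Zeller = ρ·σ_i/σ_m = 0.261 × 27.11 / 19.68 = 0.3595
E(R_Zeller) = R_f + β × MRP = 3.6606% + 0.3595 × 8.8125% = 6.83%

6.83%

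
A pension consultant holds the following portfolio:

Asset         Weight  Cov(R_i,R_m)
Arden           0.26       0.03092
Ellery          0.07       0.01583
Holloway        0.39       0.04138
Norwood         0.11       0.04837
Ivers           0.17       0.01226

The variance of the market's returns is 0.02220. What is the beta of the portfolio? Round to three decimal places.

β_Arden = 0.03092 / 0.02220 = 1.3928
β_Ellery = 0.01583 / 0.02220 = 0.7131
β_Holloway = 0.04138 / 0.02220 = 1.8640
β_Norwood = 0.04837 / 0.02220 = 2.1788
β_Ivers = 0.01226 / 0.02220 = 0.5523
β_P = Σ w_i β_i = 0.26×1.3928 + 0.07×0.7131 + 0.39×1.8640 + 0.11×2.1788 + 0.17×0.5523 = 1.4726

1.473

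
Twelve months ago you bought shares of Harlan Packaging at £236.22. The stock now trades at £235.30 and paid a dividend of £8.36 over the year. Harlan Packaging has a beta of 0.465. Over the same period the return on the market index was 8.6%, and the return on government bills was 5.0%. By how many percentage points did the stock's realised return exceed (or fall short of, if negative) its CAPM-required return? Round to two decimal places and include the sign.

-3.52%

Realised HPR = (P1 + D1 − P0) / P0 = (235.30 + 8.36 − 236.22) / 236.22 = 7.44 / 236.22 = 3.1496%
MRP = 8.6% − 5.0% = 3.60%
CAPM required = R_f + β·MRP = 5.0% + 0.465 × 3.6% = 6.6740%
α = realised − required = 3.1496% − 6.6740% = -3.52%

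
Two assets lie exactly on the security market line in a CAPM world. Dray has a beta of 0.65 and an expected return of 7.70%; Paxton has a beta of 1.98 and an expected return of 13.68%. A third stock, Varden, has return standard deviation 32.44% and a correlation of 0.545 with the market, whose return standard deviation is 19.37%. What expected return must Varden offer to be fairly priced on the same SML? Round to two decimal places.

8.88%

MRP = (13.68% − 7.70%) / (1.98 − 0.65) = 4.4962%
R_f = 7.70% − 0.65 × 4.4962% = 4.7775%
β_Varden = ρ·σ_i/σ_m = 0.545 × 32.44 / 19.37 = 0.9127
E(R_Varden) = R_f + β × MRP = 4.7775% + 0.9127 × 4.4962% = 8.88%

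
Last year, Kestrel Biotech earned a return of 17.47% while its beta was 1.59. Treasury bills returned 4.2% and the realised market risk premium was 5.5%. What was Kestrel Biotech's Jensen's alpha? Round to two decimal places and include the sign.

CAPM benchmark = R_f + β(R_m − R_f) = 4.2% + 1.59 × 5.5% = 12.9450%
α = actual − benchmark = 17.47% − 12.9450% = +4.53%

+4.53%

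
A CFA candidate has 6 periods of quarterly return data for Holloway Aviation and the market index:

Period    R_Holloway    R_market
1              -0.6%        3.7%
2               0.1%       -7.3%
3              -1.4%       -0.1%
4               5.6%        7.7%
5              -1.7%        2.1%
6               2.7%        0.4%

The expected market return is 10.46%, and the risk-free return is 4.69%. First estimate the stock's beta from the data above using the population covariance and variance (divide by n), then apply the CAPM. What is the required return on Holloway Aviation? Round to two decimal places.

6.22%

Mean R_i = (-0.6 + 0.1 − 1.4 + 5.6 − 1.7 + 2.7) / 6 = 0.7833%
Mean R_m = (3.7 − 7.3 − 0.1 + 7.7 + 2.1 + 0.4) / 6 = 1.0833%
Σ(R_i − R̄_i)(R_m − R̄_m) = 32.7283  ⇒  Cov = 32.7283 / 6 = 5.4547
Σ(R_m − R̄_m)² = 123.8083  ⇒  Var(R_m) = 123.8083 / 6 = 20.6347
β = Cov / Var(R_m) = 5.4547 / 20.6347 = 0.2643
MRP = 10.46% − 4.69% = 5.77%
E(R) = R_f + β × MRP = 4.69% + 0.2643 × 5.77% = 6.22%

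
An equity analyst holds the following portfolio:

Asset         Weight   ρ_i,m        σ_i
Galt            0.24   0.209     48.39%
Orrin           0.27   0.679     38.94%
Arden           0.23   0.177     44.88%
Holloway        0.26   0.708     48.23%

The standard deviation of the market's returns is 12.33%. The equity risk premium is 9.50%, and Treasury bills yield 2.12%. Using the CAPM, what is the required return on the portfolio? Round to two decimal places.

17.74%

β_Galt = 0.209 × 48.39% / 12.33% = 0.8202
β_Orrin = 0.679 × 38.94% / 12.33% = 2.1444
β_Arden = 0.177 × 44.88% / 12.33% = 0.6443
β_Holloway = 0.708 × 48.23% / 12.33% = 2.7694
β_P = Σ w_i β_i = 0.24×0.8202 + 0.27×2.1444 + 0.23×0.6443 + 0.26×2.7694 = 1.6441
E(R_P) = R_f + β_P × MRP = 2.12% + 1.6441 × 9.50% = 17.74%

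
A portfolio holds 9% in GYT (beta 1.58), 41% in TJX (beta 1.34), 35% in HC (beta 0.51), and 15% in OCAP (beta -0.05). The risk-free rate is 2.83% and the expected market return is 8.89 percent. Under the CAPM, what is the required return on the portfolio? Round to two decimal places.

8.06%

β_P = Σ w_i β_i = 0.09×1.58 + 0.41×1.34 + 0.35×0.51 + 0.15×-0.05 = 0.8626
MRP = 8.89% − 2.83% = 6.06%
E(R_P) = R_f + β_P × MRP = 2.83% + 0.8626 × 6.06% = 8.06%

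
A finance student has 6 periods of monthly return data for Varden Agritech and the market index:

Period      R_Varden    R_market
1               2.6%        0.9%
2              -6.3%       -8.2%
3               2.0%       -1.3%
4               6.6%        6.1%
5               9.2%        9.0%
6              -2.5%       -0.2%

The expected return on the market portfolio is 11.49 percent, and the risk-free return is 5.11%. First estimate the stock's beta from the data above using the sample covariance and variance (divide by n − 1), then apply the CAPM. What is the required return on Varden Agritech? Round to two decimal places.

10.84%

Mean R_i = (2.6 − 6.3 + 2.0 + 6.6 + 9.2 − 2.5) / 6 = 1.9333%
Mean R_m = (0.9 − 8.2 − 1.3 + 6.1 + 9.0 − 0.2) / 6 = 1.0500%
Σ(R_i − R̄_i)(R_m − R̄_m) = 162.7800  ⇒  Cov = 162.7800 / 5 = 32.5560
Σ(R_m − R̄_m)² = 181.3750  ⇒  Var(R_m) = 181.3750 / 5 = 36.2750
β = Cov / Var(R_m) = 32.5560 / 36.2750 = 0.8975
MRP = 11.49% − 5.11% = 6.38%
E(R) = R_f + β × MRP = 5.11% + 0.8975 × 6.38% = 10.84%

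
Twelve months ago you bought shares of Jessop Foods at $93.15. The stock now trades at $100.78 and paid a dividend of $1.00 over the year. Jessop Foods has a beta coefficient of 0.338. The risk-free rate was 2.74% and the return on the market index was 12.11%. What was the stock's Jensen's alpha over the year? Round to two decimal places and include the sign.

+3.36%

Realised HPR = (P1 + D1 − P0) / P0 = (100.78 + 1.00 − 93.15) / 93.15 = 8.63 / 93.15 = 9.2646%
MRP = 12.11% − 2.74% = 9.37%
CAPM required = R_f + β·MRP = 2.74% + 0.338 × 9.37% = 5.90706%
α = realised − required = 9.2646% − 5.90706% = +3.36%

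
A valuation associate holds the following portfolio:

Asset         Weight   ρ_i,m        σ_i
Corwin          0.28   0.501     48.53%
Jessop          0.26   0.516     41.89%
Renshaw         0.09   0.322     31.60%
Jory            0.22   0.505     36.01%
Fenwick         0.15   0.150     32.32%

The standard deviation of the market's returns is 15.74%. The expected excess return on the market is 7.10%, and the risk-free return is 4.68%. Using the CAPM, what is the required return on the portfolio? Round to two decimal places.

12.83%

β_Corwin = 0.501 × 48.53% / 15.74% = 1.5447
β_Jessop = 0.516 × 41.89% / 15.74% = 1.3733
β_Renshaw = 0.322 × 31.60% / 15.74% = 0.6465
β_Jory = 0.505 × 36.01% / 15.74% = 1.1553
β_Fenwick = 0.150 × 32.32% / 15.74% = 0.3080
β_P = Σ w_i β_i = 0.28×1.5447 + 0.26×1.3733 + 0.09×0.6465 + 0.22×1.1553 + 0.15×0.3080 = 1.1481
E(R_P) = R_f + β_P × MRP = 4.68% + 1.1481 × 7.10% = 12.83%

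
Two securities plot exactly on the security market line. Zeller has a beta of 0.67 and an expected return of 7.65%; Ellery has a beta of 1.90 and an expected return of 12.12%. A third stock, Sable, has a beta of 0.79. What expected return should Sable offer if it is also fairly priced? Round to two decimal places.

8.09%

MRP (SML slope) = (12.12% − 7.65%) / (1.90 − 0.67) = 4.47% / 1.23 = 3.6341%
R_f (intercept) = 7.65% − 0.67 × 3.6341% = 5.2152%
E(R_Sable) = R_f + β × MRP = 5.2152% + 0.79 × 3.6341% = 8.09%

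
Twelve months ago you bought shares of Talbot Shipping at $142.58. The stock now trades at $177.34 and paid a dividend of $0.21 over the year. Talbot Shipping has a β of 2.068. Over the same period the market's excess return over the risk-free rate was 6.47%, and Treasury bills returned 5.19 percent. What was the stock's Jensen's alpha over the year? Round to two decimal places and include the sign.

+5.96%

Realised HPR = (P1 + D1 − P0) / P0 = (177.34 + 0.21 − 142.58) / 142.58 = 34.97 / 142.58 = 24.5266%
CAPM required = R_f + β·MRP = 5.19% + 2.068 × 6.47% = 18.56996%
α = realised − required = 24.5266% − 18.56996% = +5.96%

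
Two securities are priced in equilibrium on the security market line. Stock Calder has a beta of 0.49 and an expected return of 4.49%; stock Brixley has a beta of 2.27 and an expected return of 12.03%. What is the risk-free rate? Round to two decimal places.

Both satisfy E(R) = R_f + β·MRP, so the slope of the SML is
MRP = (12.03% − 4.49%) / (2.27 − 0.49) = 7.54% / 1.78 = 4.2360%
R_f = E(R_Calder) − β_Calder·MRP = 4.49% − 0.49 × 4.2360% = 2.4144%

2.41%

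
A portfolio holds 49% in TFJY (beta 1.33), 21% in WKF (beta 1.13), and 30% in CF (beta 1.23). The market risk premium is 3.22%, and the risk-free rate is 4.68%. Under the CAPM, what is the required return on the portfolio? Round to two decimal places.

β_P = Σ w_i β_i = 0.49×1.33 + 0.21×1.13 + 0.30×1.23 = 1.2580
E(R_P) = R_f + β_P × MRP = 4.68% + 1.2580 × 3.22% = 8.73%

8.73%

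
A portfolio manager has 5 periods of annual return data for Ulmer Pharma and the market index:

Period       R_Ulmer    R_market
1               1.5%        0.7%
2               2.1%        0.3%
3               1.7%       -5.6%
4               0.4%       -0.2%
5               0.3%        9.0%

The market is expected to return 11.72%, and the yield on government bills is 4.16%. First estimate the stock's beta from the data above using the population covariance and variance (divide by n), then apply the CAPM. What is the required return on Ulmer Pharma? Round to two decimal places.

Mean R_i = (1.5 + 2.1 + 1.7 + 0.4 + 0.3) / 5 = 1.2000%
Mean R_m = (0.7 + 0.3 − 5.6 − 0.2 + 9.0) / 5 = 0.8400%
Σ(R_i − R̄_i)(R_m − R̄_m) = -10.2600  ⇒  Cov = -10.2600 / 5 = -2.0520
Σ(R_m − R̄_m)² = 109.4520  ⇒  Var(R_m) = 109.4520 / 5 = 21.8904
β = Cov / Var(R_m) = -2.0520 / 21.8904 = -0.0937
MRP = 11.72% − 4.16% = 7.56%
E(R) = R_f + β × MRP = 4.16% + -0.0937 × 7.56% = 3.45%

3.45%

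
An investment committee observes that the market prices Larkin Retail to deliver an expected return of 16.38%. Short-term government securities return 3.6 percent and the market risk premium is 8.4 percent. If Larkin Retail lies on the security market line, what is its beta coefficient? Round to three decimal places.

β = (E(R) − R_f) / MRP = (16.38% − 3.6%) / 8.4% = 12.78% / 8.4% = 1.521

1.521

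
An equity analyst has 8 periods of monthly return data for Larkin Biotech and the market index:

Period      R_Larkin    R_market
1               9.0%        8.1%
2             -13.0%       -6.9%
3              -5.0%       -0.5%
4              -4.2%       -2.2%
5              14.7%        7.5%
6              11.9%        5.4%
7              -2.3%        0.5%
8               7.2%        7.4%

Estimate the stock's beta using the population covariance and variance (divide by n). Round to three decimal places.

1.682

Mean R_i = (9.0 − 13.0 − 5.0 − 4.2 + 14.7 + 11.9 − 2.3 + 7.2) / 8 = 2.2875%
Mean R_m = (8.1 − 6.9 − 0.5 − 2.2 + 7.5 + 5.4 + 0.5 + 7.4) / 8 = 2.4125%
Σ(R_i − R̄_i)(R_m − R̄_m) = 356.8313  ⇒  Cov = 356.8313 / 8 = 44.6039
Σ(R_m − R̄_m)² = 212.1688  ⇒  Var(R_m) = 212.1688 / 8 = 26.5211
β = Cov / Var(R_m) = 44.6039 / 26.5211 = 1.6818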